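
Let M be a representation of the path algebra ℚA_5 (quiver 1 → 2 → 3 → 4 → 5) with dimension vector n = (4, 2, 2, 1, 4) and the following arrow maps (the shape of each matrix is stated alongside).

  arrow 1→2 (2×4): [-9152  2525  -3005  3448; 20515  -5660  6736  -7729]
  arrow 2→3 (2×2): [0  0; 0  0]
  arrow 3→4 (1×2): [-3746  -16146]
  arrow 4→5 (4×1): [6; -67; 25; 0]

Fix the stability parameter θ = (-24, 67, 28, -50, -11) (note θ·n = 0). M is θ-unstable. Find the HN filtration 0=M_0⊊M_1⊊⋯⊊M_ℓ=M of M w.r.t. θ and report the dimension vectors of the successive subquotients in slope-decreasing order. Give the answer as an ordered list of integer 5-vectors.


Interval decomposition of M: I[1,1]^2, I[1,2]^2, I[3,3], I[3,5], I[5,5]^3.
HN type (ℓ=4): μ^(1)=67; μ^(2)=28; μ^(3)=-11; μ^(4)=-24

((0, 2, 0, 0, 0); (0, 0, 1, 0, 0); (0, 0, 1, 1, 4); (4, 0, 0, 0, 0))


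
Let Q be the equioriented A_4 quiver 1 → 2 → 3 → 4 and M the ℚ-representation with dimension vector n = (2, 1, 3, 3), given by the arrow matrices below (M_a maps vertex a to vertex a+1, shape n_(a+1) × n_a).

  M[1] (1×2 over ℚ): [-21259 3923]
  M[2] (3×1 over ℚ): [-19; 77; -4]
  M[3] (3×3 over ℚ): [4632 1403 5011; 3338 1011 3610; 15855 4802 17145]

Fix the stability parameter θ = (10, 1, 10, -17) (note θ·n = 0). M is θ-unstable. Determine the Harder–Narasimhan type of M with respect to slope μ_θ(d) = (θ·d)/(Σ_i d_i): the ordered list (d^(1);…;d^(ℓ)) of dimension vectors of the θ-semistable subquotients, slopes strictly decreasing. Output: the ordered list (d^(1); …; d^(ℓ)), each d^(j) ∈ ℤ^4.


Via rank(M_{q-1}∘⋯∘M_p): M ≅ I[1,1], I[1,4], I[3,4]^2.
μ_θ-semistable layers: μ^(1)=10; μ^(2)=1; μ^(3)=-7/2

((1, 0, 0, 0); (1, 1, 1, 1); (0, 0, 2, 2))


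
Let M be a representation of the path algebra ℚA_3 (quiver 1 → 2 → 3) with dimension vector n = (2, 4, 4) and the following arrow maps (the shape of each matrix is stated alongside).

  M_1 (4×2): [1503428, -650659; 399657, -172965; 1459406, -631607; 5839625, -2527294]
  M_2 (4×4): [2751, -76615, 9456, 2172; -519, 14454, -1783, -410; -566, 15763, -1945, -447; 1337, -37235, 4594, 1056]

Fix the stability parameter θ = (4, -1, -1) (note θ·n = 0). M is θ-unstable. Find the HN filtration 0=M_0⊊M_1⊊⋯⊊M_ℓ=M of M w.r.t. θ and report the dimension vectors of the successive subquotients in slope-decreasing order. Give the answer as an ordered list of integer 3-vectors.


Via rank(M_{q-1}∘⋯∘M_p): M ≅ I[1,2], I[1,3], I[2,3]^2, I[3,3].
μ_θ-semistable layers: μ^(1)=3/2; μ^(2)=2/3; μ^(3)=-1

((1, 1, 0); (1, 1, 1); (0, 2, 3))


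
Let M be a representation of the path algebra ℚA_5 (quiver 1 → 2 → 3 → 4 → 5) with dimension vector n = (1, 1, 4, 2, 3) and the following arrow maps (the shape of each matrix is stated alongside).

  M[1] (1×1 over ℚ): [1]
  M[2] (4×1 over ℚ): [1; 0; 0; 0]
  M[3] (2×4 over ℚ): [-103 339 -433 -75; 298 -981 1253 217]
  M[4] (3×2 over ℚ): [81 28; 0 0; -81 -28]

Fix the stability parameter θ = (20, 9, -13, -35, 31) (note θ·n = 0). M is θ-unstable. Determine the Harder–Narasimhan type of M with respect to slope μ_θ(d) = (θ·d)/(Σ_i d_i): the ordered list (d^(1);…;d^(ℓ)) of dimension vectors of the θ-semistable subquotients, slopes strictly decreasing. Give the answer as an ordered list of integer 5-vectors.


Via rank(M_{q-1}∘⋯∘M_p): M ≅ I[1,5], I[3,3]^2, I[3,4], I[5,5]^2.
μ_θ-semistable layers: μ^(1)=31; μ^(2)=-19/4; μ^(3)=-13; μ^(4)=-24

((0, 0, 0, 0, 3); (1, 1, 1, 1, 0); (0, 0, 2, 0, 0); (0, 0, 1, 1, 0))


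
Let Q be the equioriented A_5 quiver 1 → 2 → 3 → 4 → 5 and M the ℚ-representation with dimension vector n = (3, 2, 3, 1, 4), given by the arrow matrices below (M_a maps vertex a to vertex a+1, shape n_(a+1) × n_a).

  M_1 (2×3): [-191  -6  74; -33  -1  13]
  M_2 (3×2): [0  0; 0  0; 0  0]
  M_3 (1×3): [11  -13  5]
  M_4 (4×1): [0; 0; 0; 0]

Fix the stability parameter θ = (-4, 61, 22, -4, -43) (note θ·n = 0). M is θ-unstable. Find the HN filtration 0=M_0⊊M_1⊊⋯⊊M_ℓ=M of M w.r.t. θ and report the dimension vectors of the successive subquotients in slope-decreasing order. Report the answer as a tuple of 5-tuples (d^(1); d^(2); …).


Interval decomposition of M: I[1,1], I[1,2]^2, I[3,3]^2, I[3,4], I[5,5]^4.
HN type (ℓ=5): μ^(1)=61; μ^(2)=22; μ^(3)=9; μ^(4)=-4; μ^(5)=-43

((0, 2, 0, 0, 0); (0, 0, 2, 0, 0); (0, 0, 1, 1, 0); (3, 0, 0, 0, 0); (0, 0, 0, 0, 4))


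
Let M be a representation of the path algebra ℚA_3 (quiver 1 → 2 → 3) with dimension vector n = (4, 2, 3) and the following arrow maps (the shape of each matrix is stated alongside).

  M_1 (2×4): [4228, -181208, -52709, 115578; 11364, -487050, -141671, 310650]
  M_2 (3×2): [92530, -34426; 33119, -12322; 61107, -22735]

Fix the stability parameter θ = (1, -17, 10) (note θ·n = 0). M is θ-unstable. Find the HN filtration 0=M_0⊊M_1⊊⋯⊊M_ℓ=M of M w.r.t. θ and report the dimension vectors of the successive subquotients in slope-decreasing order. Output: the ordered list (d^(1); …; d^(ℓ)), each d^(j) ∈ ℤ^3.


Barcode: M ≅ I[1,1]^2, I[1,3]^2, I[3,3]. HN layers by μ_θ (3 steps, strictly decreasing):
  μ^(1)=10; μ^(2)=1; μ^(3)=-8

((0, 0, 3); (2, 0, 0); (2, 2, 0))


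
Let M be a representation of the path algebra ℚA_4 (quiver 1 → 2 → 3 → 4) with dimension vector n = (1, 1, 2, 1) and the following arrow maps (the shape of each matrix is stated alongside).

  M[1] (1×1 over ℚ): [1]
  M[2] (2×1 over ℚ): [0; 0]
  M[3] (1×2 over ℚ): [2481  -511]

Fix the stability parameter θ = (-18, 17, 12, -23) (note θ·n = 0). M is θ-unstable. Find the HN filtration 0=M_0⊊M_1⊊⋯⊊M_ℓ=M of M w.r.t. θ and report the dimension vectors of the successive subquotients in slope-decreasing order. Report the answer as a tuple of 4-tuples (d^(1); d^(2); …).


Via rank(M_{q-1}∘⋯∘M_p): M ≅ I[1,2], I[3,3], I[3,4].
μ_θ-semistable layers: μ^(1)=17; μ^(2)=12; μ^(3)=-11/2; μ^(4)=-18

((0, 1, 0, 0); (0, 0, 1, 0); (0, 0, 1, 1); (1, 0, 0, 0))


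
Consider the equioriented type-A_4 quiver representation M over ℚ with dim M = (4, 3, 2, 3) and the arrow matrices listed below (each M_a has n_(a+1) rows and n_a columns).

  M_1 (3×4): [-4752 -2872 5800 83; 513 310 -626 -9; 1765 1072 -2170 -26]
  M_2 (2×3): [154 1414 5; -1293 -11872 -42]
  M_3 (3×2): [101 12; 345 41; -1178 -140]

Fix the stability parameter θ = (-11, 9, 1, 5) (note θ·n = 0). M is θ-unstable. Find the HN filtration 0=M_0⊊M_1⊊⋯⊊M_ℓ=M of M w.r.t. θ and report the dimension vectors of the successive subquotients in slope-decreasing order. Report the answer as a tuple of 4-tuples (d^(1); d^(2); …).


Barcode: M ≅ I[1,1], I[1,2], I[1,4]^2, I[4,4]. HN layers by μ_θ (3 steps, strictly decreasing):
  μ^(1)=9; μ^(2)=5; μ^(3)=-11

((0, 1, 0, 0); (0, 2, 2, 3); (4, 0, 0, 0))


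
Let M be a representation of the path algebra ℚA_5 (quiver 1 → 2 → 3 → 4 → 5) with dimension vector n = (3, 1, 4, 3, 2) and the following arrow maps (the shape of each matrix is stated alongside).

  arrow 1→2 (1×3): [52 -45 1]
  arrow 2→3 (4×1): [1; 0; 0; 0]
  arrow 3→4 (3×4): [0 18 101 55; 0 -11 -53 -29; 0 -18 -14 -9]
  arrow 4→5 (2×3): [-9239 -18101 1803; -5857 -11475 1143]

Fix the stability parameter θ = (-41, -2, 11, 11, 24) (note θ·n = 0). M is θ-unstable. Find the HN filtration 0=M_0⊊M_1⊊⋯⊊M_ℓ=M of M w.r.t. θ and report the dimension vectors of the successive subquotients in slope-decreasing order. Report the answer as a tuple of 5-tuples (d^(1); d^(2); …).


Via rank(M_{q-1}∘⋯∘M_p): M ≅ I[1,1]^2, I[1,3], I[3,4], I[3,5]^2.
μ_θ-semistable layers: μ^(1)=24; μ^(2)=11; μ^(3)=-2; μ^(4)=-41

((0, 0, 0, 0, 2); (0, 0, 4, 3, 0); (0, 1, 0, 0, 0); (3, 0, 0, 0, 0))


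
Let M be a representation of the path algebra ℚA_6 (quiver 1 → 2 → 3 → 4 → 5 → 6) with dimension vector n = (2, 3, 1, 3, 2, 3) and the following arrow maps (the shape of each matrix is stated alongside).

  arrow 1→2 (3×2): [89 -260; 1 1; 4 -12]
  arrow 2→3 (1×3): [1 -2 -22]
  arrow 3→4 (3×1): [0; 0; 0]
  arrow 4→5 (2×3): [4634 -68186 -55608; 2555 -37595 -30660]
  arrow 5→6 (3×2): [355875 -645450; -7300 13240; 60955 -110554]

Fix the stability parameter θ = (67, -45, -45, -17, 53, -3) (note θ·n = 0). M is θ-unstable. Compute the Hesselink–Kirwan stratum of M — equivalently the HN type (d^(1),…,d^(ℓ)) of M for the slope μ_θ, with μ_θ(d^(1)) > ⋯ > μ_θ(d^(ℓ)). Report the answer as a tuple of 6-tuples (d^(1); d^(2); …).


Barcode: M ≅ I[1,2], I[1,3], I[2,2], I[4,4]^2, I[4,5], I[5,6], I[6,6]^2. HN layers by μ_θ (7 steps, strictly decreasing):
  μ^(1)=53; μ^(2)=25; μ^(3)=11; μ^(4)=-3; μ^(5)=-23/3; μ^(6)=-17; μ^(7)=-45

((0, 0, 0, 0, 1, 0); (0, 0, 0, 0, 1, 1); (1, 1, 0, 0, 0, 0); (0, 0, 0, 0, 0, 2); (1, 1, 1, 0, 0, 0); (0, 0, 0, 3, 0, 0); (0, 1, 0, 0, 0, 0))


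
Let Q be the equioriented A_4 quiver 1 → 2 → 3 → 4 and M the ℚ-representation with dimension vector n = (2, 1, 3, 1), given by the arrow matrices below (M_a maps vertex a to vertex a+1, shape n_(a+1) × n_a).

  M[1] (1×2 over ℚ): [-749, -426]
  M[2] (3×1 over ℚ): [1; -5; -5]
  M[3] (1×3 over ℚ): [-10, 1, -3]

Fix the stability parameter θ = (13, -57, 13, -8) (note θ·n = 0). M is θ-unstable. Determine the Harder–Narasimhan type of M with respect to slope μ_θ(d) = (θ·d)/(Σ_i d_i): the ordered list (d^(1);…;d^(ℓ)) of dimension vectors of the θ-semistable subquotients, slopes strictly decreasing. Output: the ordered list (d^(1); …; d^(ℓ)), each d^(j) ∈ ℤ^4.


Barcode: M ≅ I[1,1], I[1,3], I[3,3], I[3,4]. HN layers by μ_θ (3 steps, strictly decreasing):
  μ^(1)=13; μ^(2)=5/2; μ^(3)=-22

((1, 0, 2, 0); (0, 0, 1, 1); (1, 1, 0, 0))


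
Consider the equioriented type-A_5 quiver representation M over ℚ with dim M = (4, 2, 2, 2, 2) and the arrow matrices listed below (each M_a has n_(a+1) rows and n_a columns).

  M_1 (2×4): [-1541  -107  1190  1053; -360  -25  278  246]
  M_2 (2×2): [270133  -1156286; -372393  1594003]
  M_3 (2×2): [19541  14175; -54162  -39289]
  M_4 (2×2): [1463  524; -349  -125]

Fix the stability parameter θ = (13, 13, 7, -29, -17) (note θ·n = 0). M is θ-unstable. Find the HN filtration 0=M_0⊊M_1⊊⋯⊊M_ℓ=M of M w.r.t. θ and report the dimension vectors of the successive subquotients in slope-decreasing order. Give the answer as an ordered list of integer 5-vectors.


Barcode: M ≅ I[1,1]^2, I[1,5]^2. HN layers by μ_θ (2 steps, strictly decreasing):
  μ^(1)=13; μ^(2)=-13/5

((2, 0, 0, 0, 0); (2, 2, 2, 2, 2))


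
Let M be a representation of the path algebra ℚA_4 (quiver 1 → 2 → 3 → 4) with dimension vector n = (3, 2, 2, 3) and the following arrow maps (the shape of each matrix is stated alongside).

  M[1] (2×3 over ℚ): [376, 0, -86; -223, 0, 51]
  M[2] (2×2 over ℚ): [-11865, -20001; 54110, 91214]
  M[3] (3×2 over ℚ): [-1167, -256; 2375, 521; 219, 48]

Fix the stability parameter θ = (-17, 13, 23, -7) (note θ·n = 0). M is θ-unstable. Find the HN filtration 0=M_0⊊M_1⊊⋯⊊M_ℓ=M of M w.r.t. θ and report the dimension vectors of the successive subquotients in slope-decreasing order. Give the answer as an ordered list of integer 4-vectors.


Barcode: M ≅ I[1,1], I[1,2], I[1,4], I[3,4], I[4,4]. HN layers by μ_θ (5 steps, strictly decreasing):
  μ^(1)=13; μ^(2)=29/3; μ^(3)=8; μ^(4)=-7; μ^(5)=-17

((0, 1, 0, 0); (0, 1, 1, 1); (0, 0, 1, 1); (0, 0, 0, 1); (3, 0, 0, 0))


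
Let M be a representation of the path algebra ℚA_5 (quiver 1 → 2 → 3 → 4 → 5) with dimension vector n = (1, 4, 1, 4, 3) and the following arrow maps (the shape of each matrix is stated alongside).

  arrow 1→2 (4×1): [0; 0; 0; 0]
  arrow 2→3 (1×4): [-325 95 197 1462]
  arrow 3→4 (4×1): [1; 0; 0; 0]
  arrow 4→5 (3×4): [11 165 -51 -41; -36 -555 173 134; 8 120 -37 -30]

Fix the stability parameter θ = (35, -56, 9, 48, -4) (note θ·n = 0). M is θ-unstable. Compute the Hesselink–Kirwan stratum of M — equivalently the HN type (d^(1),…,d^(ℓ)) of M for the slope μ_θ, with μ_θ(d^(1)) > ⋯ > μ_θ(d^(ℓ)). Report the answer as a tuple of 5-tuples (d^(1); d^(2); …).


Interval decomposition of M: I[1,1], I[2,2]^3, I[2,5], I[4,4], I[4,5]^2.
HN type (ℓ=5): μ^(1)=48; μ^(2)=35; μ^(3)=22; μ^(4)=9; μ^(5)=-56

((0, 0, 0, 1, 0); (1, 0, 0, 0, 0); (0, 0, 0, 3, 3); (0, 0, 1, 0, 0); (0, 4, 0, 0, 0))


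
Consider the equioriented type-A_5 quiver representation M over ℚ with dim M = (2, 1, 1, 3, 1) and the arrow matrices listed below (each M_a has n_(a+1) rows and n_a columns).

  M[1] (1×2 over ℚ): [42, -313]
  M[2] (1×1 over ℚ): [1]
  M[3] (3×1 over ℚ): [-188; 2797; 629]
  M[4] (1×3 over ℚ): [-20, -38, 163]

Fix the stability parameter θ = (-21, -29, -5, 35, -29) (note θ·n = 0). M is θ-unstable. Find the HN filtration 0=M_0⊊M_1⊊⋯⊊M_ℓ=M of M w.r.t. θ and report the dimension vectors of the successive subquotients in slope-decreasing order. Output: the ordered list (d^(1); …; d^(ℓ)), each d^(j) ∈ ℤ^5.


Interval decomposition of M: I[1,1], I[1,5], I[4,4]^2.
HN type (ℓ=5): μ^(1)=35; μ^(2)=3; μ^(3)=-5; μ^(4)=-21; μ^(5)=-25

((0, 0, 0, 2, 0); (0, 0, 0, 1, 1); (0, 0, 1, 0, 0); (1, 0, 0, 0, 0); (1, 1, 0, 0, 0))


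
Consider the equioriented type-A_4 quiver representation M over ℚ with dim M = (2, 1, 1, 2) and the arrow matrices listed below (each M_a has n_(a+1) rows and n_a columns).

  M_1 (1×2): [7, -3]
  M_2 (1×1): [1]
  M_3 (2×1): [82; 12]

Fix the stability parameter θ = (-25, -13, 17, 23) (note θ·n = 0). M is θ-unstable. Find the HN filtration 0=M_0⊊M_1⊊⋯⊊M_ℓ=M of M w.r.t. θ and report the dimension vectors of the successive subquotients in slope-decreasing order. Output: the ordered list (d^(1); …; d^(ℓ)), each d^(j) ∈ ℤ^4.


Barcode: M ≅ I[1,1], I[1,4], I[4,4]. HN layers by μ_θ (4 steps, strictly decreasing):
  μ^(1)=23; μ^(2)=17; μ^(3)=-13; μ^(4)=-25

((0, 0, 0, 2); (0, 0, 1, 0); (0, 1, 0, 0); (2, 0, 0, 0))


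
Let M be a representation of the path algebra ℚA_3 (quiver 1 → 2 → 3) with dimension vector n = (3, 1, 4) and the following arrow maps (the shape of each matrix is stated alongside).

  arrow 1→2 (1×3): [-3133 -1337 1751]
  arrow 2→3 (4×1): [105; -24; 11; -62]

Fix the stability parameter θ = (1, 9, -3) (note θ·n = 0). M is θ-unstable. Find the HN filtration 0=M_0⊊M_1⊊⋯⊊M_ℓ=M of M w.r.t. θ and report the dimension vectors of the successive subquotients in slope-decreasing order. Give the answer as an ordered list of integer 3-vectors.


Interval decomposition of M: I[1,1]^2, I[1,3], I[3,3]^3.
HN type (ℓ=3): μ^(1)=3; μ^(2)=1; μ^(3)=-3

((0, 1, 1); (3, 0, 0); (0, 0, 3))


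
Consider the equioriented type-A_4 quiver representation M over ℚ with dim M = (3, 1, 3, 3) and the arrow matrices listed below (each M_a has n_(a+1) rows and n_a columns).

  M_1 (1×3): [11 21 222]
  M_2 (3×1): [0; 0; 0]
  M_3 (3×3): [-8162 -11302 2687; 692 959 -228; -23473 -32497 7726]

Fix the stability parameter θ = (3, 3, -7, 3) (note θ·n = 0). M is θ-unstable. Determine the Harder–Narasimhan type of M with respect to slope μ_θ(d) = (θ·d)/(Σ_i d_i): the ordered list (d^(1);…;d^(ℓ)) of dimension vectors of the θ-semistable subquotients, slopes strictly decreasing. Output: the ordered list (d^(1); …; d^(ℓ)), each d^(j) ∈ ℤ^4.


Barcode: M ≅ I[1,1]^2, I[1,2], I[3,4]^3. HN layers by μ_θ (2 steps, strictly decreasing):
  μ^(1)=3; μ^(2)=-7

((3, 1, 0, 3); (0, 0, 3, 0))


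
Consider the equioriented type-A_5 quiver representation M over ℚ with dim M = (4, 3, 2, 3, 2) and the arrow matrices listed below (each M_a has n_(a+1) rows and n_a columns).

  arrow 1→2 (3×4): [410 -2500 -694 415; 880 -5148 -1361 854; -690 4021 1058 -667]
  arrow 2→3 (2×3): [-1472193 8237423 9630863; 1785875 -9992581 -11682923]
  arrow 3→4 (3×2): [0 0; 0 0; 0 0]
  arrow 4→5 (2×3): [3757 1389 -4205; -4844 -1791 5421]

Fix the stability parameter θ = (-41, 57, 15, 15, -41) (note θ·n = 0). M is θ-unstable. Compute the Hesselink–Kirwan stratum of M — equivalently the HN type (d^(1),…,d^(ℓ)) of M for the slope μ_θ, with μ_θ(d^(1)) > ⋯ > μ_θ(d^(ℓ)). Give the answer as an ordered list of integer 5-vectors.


Interval decomposition of M: I[1,1], I[1,2], I[1,3]^2, I[4,4], I[4,5]^2.
HN type (ℓ=5): μ^(1)=57; μ^(2)=36; μ^(3)=15; μ^(4)=-13; μ^(5)=-41

((0, 1, 0, 0, 0); (0, 2, 2, 0, 0); (0, 0, 0, 1, 0); (0, 0, 0, 2, 2); (4, 0, 0, 0, 0))


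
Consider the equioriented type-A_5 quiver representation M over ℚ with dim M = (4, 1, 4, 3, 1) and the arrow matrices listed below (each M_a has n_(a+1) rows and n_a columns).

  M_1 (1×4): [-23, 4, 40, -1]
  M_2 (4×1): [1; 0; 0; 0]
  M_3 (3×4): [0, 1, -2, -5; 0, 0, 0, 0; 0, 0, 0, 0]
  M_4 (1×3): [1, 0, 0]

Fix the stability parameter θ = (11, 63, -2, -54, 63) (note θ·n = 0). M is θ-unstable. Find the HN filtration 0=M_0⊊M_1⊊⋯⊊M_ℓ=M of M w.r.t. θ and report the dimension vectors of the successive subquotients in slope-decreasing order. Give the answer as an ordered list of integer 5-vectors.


Barcode: M ≅ I[1,1]^3, I[1,3], I[3,3]^2, I[3,5], I[4,4]^2. HN layers by μ_θ (6 steps, strictly decreasing):
  μ^(1)=63; μ^(2)=61/2; μ^(3)=11; μ^(4)=-2; μ^(5)=-28; μ^(6)=-54

((0, 0, 0, 0, 1); (0, 1, 1, 0, 0); (4, 0, 0, 0, 0); (0, 0, 2, 0, 0); (0, 0, 1, 1, 0); (0, 0, 0, 2, 0))


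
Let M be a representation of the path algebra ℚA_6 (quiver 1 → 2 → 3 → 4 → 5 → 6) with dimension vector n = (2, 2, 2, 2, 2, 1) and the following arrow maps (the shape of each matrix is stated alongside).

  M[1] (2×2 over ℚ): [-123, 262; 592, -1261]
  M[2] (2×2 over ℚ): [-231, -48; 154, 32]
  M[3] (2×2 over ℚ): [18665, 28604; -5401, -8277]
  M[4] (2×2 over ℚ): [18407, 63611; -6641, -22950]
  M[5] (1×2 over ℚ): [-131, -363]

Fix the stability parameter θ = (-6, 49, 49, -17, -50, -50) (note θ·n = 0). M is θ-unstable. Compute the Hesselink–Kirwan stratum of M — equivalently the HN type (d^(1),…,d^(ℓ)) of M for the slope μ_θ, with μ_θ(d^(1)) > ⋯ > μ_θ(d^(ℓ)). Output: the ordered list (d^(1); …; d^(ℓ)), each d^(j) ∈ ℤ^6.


Interval decomposition of M: I[1,2], I[1,6], I[3,5].
HN type (ℓ=3): μ^(1)=49; μ^(2)=-19/5; μ^(3)=-6

((0, 1, 0, 0, 0, 0); (0, 1, 1, 1, 1, 1); (2, 0, 1, 1, 1, 0))


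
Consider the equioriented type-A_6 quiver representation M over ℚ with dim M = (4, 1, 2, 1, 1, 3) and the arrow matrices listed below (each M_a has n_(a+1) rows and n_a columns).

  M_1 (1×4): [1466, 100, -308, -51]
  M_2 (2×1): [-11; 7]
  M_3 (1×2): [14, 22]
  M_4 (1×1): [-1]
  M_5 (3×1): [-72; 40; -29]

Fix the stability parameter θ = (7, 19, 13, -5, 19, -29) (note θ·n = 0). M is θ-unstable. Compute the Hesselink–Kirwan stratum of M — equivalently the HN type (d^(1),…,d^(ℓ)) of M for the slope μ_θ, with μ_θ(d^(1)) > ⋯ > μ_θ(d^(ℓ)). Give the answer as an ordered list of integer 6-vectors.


Barcode: M ≅ I[1,1]^3, I[1,3], I[3,6], I[6,6]^2. HN layers by μ_θ (4 steps, strictly decreasing):
  μ^(1)=16; μ^(2)=7; μ^(3)=-1/2; μ^(4)=-29

((0, 1, 1, 0, 0, 0); (4, 0, 0, 0, 0, 0); (0, 0, 1, 1, 1, 1); (0, 0, 0, 0, 0, 2))


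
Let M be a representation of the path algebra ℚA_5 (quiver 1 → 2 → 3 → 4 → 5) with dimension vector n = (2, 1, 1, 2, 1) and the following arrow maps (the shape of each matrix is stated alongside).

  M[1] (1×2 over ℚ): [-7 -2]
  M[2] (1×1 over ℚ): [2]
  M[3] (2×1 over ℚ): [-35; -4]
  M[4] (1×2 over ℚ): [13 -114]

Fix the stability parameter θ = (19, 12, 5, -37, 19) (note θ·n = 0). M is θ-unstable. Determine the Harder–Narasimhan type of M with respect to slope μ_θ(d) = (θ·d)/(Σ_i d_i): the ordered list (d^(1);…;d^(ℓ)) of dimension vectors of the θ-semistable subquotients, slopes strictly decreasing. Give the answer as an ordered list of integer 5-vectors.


Barcode: M ≅ I[1,1], I[1,5], I[4,4]. HN layers by μ_θ (3 steps, strictly decreasing):
  μ^(1)=19; μ^(2)=-1/4; μ^(3)=-37

((1, 0, 0, 0, 1); (1, 1, 1, 1, 0); (0, 0, 0, 1, 0))


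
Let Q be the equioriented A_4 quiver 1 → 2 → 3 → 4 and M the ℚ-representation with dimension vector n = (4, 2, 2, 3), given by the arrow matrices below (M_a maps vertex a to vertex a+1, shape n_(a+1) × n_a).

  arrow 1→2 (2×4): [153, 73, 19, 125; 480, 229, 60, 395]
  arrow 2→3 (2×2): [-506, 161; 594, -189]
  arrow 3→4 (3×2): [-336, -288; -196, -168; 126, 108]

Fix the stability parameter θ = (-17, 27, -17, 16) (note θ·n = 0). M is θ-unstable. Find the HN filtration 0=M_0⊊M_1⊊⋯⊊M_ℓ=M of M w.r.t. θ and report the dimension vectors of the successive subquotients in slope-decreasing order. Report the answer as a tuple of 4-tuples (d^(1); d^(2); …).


Barcode: M ≅ I[1,1]^2, I[1,2], I[1,4], I[3,3], I[4,4]^2. HN layers by μ_θ (4 steps, strictly decreasing):
  μ^(1)=27; μ^(2)=16; μ^(3)=5; μ^(4)=-17

((0, 1, 0, 0); (0, 0, 0, 3); (0, 1, 1, 0); (4, 0, 1, 0))


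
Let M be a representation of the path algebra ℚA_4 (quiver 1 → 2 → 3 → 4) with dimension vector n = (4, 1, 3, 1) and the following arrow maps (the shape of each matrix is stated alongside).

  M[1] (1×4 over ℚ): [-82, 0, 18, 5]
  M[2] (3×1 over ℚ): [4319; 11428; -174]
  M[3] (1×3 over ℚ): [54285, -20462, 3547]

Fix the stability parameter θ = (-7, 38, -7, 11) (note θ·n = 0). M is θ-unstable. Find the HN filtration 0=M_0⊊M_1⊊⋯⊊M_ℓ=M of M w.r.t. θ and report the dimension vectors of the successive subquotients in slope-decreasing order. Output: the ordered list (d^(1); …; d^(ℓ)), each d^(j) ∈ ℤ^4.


Interval decomposition of M: I[1,1]^3, I[1,4], I[3,3]^2.
HN type (ℓ=2): μ^(1)=14; μ^(2)=-7

((0, 1, 1, 1); (4, 0, 2, 0))


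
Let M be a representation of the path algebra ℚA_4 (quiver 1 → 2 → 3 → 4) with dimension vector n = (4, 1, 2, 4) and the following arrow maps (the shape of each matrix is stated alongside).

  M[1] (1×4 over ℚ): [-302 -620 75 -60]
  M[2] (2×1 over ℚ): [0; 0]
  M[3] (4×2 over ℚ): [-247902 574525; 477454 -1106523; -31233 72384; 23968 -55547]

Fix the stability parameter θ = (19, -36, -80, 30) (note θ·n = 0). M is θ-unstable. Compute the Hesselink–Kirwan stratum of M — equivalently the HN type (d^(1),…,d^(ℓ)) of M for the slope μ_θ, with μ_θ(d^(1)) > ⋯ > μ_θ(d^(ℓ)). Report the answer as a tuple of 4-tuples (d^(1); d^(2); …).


Barcode: M ≅ I[1,1]^3, I[1,2], I[3,4]^2, I[4,4]^2. HN layers by μ_θ (4 steps, strictly decreasing):
  μ^(1)=30; μ^(2)=19; μ^(3)=-17/2; μ^(4)=-80

((0, 0, 0, 4); (3, 0, 0, 0); (1, 1, 0, 0); (0, 0, 2, 0))


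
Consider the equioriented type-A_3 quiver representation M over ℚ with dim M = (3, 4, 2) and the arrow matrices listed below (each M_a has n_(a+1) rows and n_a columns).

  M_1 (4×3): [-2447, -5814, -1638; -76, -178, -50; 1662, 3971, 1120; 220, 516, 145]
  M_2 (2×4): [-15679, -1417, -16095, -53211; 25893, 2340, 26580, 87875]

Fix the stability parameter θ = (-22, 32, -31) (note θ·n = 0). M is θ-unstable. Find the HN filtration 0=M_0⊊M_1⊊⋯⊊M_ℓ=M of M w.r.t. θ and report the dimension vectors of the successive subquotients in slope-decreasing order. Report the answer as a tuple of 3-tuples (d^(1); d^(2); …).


Interval decomposition of M: I[1,2], I[1,3]^2, I[2,2].
HN type (ℓ=3): μ^(1)=32; μ^(2)=1/2; μ^(3)=-22

((0, 2, 0); (0, 2, 2); (3, 0, 0))


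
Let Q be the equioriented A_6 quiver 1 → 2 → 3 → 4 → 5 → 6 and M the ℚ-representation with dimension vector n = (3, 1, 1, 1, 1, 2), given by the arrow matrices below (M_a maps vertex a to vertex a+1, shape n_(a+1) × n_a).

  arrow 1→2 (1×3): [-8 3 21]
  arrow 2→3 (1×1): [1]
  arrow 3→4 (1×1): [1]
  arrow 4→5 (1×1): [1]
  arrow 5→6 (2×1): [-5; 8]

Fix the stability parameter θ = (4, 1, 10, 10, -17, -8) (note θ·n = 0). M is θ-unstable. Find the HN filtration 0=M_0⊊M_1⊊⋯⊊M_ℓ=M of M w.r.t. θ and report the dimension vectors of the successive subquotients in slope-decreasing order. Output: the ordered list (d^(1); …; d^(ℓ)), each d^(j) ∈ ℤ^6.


Via rank(M_{q-1}∘⋯∘M_p): M ≅ I[1,1]^2, I[1,6], I[6,6].
μ_θ-semistable layers: μ^(1)=4; μ^(2)=0; μ^(3)=-8

((2, 0, 0, 0, 0, 0); (1, 1, 1, 1, 1, 1); (0, 0, 0, 0, 0, 1))


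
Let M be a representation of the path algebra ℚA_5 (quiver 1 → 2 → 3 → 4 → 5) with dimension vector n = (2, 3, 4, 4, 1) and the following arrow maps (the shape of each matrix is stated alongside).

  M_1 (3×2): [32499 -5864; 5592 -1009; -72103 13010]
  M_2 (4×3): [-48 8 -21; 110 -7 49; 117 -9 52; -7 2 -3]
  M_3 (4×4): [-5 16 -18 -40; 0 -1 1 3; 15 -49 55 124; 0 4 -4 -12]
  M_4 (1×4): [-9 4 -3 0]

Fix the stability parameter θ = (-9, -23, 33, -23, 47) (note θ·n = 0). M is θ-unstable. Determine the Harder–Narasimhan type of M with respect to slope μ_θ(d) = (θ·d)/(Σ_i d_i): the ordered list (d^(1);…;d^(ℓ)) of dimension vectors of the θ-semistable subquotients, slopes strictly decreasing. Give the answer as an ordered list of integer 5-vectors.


Barcode: M ≅ I[1,3], I[1,4], I[2,5], I[3,4], I[4,4]. HN layers by μ_θ (5 steps, strictly decreasing):
  μ^(1)=47; μ^(2)=33; μ^(3)=5; μ^(4)=-16; μ^(5)=-23

((0, 0, 0, 0, 1); (0, 0, 1, 0, 0); (0, 0, 3, 3, 0); (2, 2, 0, 0, 0); (0, 1, 0, 1, 0))


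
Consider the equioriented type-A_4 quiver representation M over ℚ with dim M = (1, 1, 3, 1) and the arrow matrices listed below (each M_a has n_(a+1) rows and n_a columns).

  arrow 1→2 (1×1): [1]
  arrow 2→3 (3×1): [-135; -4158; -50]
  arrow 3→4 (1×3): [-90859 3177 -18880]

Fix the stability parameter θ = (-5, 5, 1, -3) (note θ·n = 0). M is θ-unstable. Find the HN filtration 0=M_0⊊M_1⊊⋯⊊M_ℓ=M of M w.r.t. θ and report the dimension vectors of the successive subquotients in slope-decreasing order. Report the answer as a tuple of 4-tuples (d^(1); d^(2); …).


Barcode: M ≅ I[1,4], I[3,3]^2. HN layers by μ_θ (2 steps, strictly decreasing):
  μ^(1)=1; μ^(2)=-5

((0, 1, 3, 1); (1, 0, 0, 0))


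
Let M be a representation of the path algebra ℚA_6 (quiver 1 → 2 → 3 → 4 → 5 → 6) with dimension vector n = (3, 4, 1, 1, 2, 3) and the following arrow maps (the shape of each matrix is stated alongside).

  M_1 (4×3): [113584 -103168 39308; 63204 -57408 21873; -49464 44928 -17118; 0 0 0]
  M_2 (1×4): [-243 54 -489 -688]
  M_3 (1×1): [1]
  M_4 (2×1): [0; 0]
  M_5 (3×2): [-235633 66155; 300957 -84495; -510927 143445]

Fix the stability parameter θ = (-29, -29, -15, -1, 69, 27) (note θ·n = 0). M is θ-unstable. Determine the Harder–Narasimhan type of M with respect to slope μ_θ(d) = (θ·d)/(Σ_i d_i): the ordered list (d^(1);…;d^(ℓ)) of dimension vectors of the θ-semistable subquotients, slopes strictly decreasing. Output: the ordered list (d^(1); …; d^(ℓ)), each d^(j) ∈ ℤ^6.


Via rank(M_{q-1}∘⋯∘M_p): M ≅ I[1,1]^2, I[1,2], I[2,2]^2, I[2,4], I[5,5], I[5,6], I[6,6]^2.
μ_θ-semistable layers: μ^(1)=69; μ^(2)=48; μ^(3)=27; μ^(4)=-1; μ^(5)=-15; μ^(6)=-29

((0, 0, 0, 0, 1, 0); (0, 0, 0, 0, 1, 1); (0, 0, 0, 0, 0, 2); (0, 0, 0, 1, 0, 0); (0, 0, 1, 0, 0, 0); (3, 4, 0, 0, 0, 0))


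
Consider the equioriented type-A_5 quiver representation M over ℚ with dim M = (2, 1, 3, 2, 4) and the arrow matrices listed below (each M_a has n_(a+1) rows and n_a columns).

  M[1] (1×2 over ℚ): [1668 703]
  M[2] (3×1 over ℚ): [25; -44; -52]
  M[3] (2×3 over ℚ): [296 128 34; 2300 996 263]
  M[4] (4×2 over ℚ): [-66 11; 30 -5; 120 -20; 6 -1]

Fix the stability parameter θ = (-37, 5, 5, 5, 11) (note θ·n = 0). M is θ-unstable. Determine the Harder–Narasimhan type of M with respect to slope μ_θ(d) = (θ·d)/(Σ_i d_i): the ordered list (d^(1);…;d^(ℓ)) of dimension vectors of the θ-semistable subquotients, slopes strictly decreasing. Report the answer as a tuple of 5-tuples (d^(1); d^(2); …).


Interval decomposition of M: I[1,1], I[1,3], I[3,4], I[3,5], I[5,5]^3.
HN type (ℓ=3): μ^(1)=11; μ^(2)=5; μ^(3)=-37

((0, 0, 0, 0, 4); (0, 1, 3, 2, 0); (2, 0, 0, 0, 0))


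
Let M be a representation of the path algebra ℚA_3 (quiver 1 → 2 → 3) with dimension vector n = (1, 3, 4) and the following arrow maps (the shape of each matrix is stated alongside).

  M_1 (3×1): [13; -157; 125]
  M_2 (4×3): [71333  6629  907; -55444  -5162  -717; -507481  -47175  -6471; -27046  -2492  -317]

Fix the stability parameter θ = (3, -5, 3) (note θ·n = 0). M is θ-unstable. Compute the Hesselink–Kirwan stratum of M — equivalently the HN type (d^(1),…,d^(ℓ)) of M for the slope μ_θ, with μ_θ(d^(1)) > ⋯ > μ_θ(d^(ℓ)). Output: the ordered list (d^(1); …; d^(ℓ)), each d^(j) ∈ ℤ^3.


Via rank(M_{q-1}∘⋯∘M_p): M ≅ I[1,3], I[2,3]^2, I[3,3].
μ_θ-semistable layers: μ^(1)=3; μ^(2)=-1; μ^(3)=-5

((0, 0, 4); (1, 1, 0); (0, 2, 0))


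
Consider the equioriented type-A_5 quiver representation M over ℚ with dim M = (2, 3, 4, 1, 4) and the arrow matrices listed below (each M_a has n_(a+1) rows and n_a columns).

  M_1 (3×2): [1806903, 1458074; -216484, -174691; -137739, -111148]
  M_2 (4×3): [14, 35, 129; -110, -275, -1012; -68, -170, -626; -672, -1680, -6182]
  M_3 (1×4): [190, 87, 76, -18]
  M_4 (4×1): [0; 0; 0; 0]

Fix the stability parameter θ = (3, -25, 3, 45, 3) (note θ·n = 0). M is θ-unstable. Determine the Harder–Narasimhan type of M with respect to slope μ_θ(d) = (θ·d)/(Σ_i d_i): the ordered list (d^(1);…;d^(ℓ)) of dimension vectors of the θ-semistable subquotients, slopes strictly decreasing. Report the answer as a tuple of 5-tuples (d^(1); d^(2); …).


Barcode: M ≅ I[1,3], I[1,4], I[2,2], I[3,3]^2, I[5,5]^4. HN layers by μ_θ (4 steps, strictly decreasing):
  μ^(1)=45; μ^(2)=3; μ^(3)=-11; μ^(4)=-25

((0, 0, 0, 1, 0); (0, 0, 4, 0, 4); (2, 2, 0, 0, 0); (0, 1, 0, 0, 0))


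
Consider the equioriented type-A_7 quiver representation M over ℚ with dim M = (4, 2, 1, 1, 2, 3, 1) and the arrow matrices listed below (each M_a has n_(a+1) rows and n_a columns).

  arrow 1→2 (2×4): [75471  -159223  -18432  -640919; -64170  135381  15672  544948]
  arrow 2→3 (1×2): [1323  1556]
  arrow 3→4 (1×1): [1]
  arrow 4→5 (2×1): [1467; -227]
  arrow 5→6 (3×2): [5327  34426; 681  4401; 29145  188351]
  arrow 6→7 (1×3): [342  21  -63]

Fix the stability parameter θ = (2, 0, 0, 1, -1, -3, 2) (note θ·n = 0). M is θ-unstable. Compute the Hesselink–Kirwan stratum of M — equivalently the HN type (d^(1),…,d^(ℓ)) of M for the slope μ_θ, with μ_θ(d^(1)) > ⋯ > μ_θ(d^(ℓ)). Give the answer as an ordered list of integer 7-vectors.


Via rank(M_{q-1}∘⋯∘M_p): M ≅ I[1,1]^2, I[1,2], I[1,6], I[5,6], I[6,7].
μ_θ-semistable layers: μ^(1)=2; μ^(2)=1; μ^(3)=-1/6; μ^(4)=-2; μ^(5)=-3

((2, 0, 0, 0, 0, 0, 1); (1, 1, 0, 0, 0, 0, 0); (1, 1, 1, 1, 1, 1, 0); (0, 0, 0, 0, 1, 1, 0); (0, 0, 0, 0, 0, 1, 0))


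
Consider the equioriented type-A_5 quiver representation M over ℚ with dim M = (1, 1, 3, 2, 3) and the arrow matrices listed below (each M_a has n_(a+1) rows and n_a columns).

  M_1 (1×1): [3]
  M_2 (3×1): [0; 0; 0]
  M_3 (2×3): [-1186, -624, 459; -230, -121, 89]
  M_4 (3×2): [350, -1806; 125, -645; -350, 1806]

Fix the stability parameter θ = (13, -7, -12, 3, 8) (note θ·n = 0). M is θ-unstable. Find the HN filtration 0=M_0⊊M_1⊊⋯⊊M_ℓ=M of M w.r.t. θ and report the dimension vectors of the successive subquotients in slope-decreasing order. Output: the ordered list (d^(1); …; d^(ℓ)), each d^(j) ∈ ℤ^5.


Interval decomposition of M: I[1,2], I[3,3], I[3,4], I[3,5], I[5,5]^2.
HN type (ℓ=3): μ^(1)=8; μ^(2)=3; μ^(3)=-12

((0, 0, 0, 0, 3); (1, 1, 0, 2, 0); (0, 0, 3, 0, 0))


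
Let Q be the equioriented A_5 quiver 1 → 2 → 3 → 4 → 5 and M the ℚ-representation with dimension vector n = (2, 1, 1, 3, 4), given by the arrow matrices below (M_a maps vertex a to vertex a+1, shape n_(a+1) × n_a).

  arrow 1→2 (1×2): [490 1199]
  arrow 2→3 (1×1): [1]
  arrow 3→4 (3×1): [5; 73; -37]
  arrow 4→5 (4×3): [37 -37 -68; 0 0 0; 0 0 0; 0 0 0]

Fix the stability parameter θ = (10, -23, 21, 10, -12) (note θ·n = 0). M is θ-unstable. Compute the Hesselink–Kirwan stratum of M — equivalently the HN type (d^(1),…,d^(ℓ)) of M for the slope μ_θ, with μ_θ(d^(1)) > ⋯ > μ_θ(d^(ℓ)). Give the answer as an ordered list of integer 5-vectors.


Barcode: M ≅ I[1,1], I[1,4], I[4,4], I[4,5], I[5,5]^3. HN layers by μ_θ (5 steps, strictly decreasing):
  μ^(1)=31/2; μ^(2)=10; μ^(3)=-1; μ^(4)=-13/2; μ^(5)=-12

((0, 0, 1, 1, 0); (1, 0, 0, 1, 0); (0, 0, 0, 1, 1); (1, 1, 0, 0, 0); (0, 0, 0, 0, 3))


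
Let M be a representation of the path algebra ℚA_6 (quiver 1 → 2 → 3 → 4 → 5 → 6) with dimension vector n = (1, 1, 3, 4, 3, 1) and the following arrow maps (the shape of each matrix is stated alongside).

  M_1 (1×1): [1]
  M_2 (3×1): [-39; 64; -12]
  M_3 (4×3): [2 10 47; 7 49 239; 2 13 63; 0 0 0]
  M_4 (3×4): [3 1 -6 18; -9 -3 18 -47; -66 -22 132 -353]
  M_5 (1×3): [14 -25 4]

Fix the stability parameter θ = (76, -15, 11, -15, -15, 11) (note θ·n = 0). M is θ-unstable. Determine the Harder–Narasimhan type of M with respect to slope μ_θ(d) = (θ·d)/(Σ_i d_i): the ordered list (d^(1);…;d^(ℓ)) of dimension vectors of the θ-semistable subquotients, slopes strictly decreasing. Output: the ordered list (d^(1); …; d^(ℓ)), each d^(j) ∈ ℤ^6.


Barcode: M ≅ I[1,6], I[3,4]^2, I[4,5], I[5,5]. HN layers by μ_θ (4 steps, strictly decreasing):
  μ^(1)=11; μ^(2)=42/5; μ^(3)=-2; μ^(4)=-15

((0, 0, 0, 0, 0, 1); (1, 1, 1, 1, 1, 0); (0, 0, 2, 2, 0, 0); (0, 0, 0, 1, 2, 0))


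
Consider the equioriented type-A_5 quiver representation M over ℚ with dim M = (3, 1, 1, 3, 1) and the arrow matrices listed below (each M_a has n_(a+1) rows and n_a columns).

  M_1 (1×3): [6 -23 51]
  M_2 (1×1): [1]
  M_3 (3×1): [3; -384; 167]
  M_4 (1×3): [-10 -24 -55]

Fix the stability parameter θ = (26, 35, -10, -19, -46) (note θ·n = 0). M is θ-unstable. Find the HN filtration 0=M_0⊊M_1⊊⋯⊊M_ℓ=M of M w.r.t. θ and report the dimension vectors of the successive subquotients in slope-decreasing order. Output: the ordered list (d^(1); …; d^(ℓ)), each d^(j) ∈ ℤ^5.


Barcode: M ≅ I[1,1]^2, I[1,5], I[4,4]^2. HN layers by μ_θ (3 steps, strictly decreasing):
  μ^(1)=26; μ^(2)=-14/5; μ^(3)=-19

((2, 0, 0, 0, 0); (1, 1, 1, 1, 1); (0, 0, 0, 2, 0))


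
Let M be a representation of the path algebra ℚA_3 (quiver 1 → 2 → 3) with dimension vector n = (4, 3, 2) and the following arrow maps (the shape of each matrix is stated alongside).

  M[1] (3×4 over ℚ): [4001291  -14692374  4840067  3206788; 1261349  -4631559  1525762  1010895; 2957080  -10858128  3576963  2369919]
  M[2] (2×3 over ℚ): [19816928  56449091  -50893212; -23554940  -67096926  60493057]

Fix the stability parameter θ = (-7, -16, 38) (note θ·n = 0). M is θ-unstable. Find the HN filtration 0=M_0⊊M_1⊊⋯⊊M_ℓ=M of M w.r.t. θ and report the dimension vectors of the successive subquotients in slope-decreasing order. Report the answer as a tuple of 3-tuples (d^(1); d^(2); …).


Interval decomposition of M: I[1,1], I[1,2], I[1,3]^2.
HN type (ℓ=3): μ^(1)=38; μ^(2)=-7; μ^(3)=-23/2

((0, 0, 2); (1, 0, 0); (3, 3, 0))


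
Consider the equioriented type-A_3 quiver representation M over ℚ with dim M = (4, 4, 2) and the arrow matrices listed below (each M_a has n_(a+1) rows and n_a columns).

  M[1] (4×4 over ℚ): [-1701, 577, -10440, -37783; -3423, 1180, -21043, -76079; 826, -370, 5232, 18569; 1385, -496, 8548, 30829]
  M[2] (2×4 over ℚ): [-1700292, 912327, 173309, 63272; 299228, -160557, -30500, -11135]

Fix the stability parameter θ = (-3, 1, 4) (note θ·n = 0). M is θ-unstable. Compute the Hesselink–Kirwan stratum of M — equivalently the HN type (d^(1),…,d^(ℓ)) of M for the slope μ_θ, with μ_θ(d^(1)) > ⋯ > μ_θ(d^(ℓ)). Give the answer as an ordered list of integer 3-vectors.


Barcode: M ≅ I[1,2]^2, I[1,3]^2. HN layers by μ_θ (3 steps, strictly decreasing):
  μ^(1)=4; μ^(2)=1; μ^(3)=-3

((0, 0, 2); (0, 4, 0); (4, 0, 0))


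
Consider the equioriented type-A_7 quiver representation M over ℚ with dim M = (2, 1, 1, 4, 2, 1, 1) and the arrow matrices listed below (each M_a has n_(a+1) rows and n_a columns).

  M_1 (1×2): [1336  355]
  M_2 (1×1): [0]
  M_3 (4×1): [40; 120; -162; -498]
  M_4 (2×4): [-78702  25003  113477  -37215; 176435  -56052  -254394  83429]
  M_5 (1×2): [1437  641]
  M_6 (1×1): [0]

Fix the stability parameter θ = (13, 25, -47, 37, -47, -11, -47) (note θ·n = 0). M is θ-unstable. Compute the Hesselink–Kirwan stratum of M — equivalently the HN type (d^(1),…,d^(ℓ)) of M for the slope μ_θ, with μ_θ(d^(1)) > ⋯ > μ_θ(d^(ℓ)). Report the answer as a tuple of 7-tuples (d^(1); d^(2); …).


Interval decomposition of M: I[1,1], I[1,2], I[3,6], I[4,4]^2, I[4,5], I[7,7].
HN type (ℓ=6): μ^(1)=37; μ^(2)=25; μ^(3)=13; μ^(4)=-5; μ^(5)=-7; μ^(6)=-47

((0, 0, 0, 2, 0, 0, 0); (0, 1, 0, 0, 0, 0, 0); (2, 0, 0, 0, 0, 0, 0); (0, 0, 0, 1, 1, 0, 0); (0, 0, 0, 1, 1, 1, 0); (0, 0, 1, 0, 0, 0, 1))


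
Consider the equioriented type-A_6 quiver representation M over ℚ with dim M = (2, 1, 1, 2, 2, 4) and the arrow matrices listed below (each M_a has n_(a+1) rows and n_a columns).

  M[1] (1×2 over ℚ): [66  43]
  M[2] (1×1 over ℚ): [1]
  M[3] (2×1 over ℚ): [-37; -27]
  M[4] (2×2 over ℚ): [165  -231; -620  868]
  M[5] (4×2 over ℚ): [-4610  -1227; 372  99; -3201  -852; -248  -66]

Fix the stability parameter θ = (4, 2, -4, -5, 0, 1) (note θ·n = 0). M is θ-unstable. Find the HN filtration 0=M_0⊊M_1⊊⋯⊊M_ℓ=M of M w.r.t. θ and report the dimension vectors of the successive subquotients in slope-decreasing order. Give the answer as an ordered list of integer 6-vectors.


Interval decomposition of M: I[1,1], I[1,6], I[4,4], I[5,6], I[6,6]^2.
HN type (ℓ=5): μ^(1)=4; μ^(2)=1; μ^(3)=0; μ^(4)=-3/4; μ^(5)=-5

((1, 0, 0, 0, 0, 0); (0, 0, 0, 0, 0, 4); (0, 0, 0, 0, 2, 0); (1, 1, 1, 1, 0, 0); (0, 0, 0, 1, 0, 0))


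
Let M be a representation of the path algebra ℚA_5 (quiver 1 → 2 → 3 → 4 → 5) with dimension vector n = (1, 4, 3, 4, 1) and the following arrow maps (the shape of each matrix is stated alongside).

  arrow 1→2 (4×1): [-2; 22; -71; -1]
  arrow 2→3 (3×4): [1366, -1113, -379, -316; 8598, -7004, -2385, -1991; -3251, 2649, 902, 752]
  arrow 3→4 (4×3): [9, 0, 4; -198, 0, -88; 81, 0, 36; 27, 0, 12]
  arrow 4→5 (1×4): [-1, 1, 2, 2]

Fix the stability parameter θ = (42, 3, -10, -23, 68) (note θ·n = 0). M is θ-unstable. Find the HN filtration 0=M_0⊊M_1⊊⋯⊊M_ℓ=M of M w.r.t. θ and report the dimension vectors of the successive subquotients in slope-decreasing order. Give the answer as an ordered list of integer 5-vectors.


Via rank(M_{q-1}∘⋯∘M_p): M ≅ I[1,5], I[2,2], I[2,3]^2, I[4,4]^3.
μ_θ-semistable layers: μ^(1)=68; μ^(2)=3; μ^(3)=-7/2; μ^(4)=-23

((0, 0, 0, 0, 1); (1, 2, 1, 1, 0); (0, 2, 2, 0, 0); (0, 0, 0, 3, 0))


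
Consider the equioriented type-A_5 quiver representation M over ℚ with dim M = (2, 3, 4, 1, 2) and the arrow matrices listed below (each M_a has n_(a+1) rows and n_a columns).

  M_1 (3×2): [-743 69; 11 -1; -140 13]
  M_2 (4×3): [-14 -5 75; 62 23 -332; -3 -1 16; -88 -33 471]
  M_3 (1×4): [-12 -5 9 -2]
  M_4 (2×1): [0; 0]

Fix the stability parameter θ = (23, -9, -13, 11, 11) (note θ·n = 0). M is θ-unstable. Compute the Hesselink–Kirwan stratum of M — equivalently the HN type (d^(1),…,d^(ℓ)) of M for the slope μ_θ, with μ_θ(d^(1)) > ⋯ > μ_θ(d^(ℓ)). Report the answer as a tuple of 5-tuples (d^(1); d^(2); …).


Via rank(M_{q-1}∘⋯∘M_p): M ≅ I[1,3], I[1,4], I[2,3], I[3,3], I[5,5]^2.
μ_θ-semistable layers: μ^(1)=11; μ^(2)=1/3; μ^(3)=-11; μ^(4)=-13

((0, 0, 0, 1, 2); (2, 2, 2, 0, 0); (0, 1, 1, 0, 0); (0, 0, 1, 0, 0))
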